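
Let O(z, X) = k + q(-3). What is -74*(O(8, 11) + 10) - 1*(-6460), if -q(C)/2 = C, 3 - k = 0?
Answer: 5054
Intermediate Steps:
k = 3 (k = 3 - 1*0 = 3 + 0 = 3)
q(C) = -2*C
O(z, X) = 9 (O(z, X) = 3 - 2*(-3) = 3 + 6 = 9)
-74*(O(8, 11) + 10) - 1*(-6460) = -74*(9 + 10) - 1*(-6460) = -74*19 + 6460 = -1406 + 6460 = 5054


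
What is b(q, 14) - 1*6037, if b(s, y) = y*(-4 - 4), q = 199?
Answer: -6149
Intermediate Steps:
b(s, y) = -8*y (b(s, y) = y*(-8) = -8*y)
b(q, 14) - 1*6037 = -8*14 - 1*6037 = -112 - 6037 = -6149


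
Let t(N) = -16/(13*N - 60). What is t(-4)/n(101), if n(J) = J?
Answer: 1/707 ≈ 0.0014144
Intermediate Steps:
t(N) = -16/(-60 + 13*N)
t(-4)/n(101) = -16/(-60 + 13*(-4))/101 = -16/(-60 - 52)*(1/101) = -16/(-112)*(1/101) = -16*(-1/112)*(1/101) = (1/7)*(1/101) = 1/707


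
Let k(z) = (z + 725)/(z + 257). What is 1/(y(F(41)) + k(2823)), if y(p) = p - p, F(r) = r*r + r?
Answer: 770/887 ≈ 0.86809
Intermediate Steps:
k(z) = (725 + z)/(257 + z)
F(r) = r + r² (F(r) = r² + r = r + r²)
y(p) = 0
1/(y(F(41)) + k(2823)) = 1/(0 + (725 + 2823)/(257 + 2823)) = 1/(0 + 3548/3080) = 1/(0 + (1/3080)*3548) = 1/(0 + 887/770) = 1/(887/770) = 770/887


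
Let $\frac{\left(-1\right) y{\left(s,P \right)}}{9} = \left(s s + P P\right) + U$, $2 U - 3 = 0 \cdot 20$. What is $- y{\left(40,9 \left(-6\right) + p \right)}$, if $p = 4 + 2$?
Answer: $\frac{70299}{2} \approx 35150.0$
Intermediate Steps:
$p = 6$
$U = \frac{3}{2}$ ($U = \frac{3}{2} + \frac{0 \cdot 20}{2} = \frac{3}{2} + \frac{1}{2} \cdot 0 = \frac{3}{2} + 0 = \frac{3}{2} \approx 1.5$)
$y{\left(s,P \right)} = - \frac{27}{2} - 9 P^{2} - 9 s^{2}$ ($y{\left(s,P \right)} = - 9 \left(\left(s s + P P\right) + \frac{3}{2}\right) = - 9 \left(\left(s^{2} + P^{2}\right) + \frac{3}{2}\right) = - 9 \left(\left(P^{2} + s^{2}\right) + \frac{3}{2}\right) = - 9 \left(\frac{3}{2} + P^{2} + s^{2}\right) = - \frac{27}{2} - 9 P^{2} - 9 s^{2}$)
$- y{\left(40,9 \left(-6\right) + p \right)} = - (- \frac{27}{2} - 9 \left(9 \left(-6\right) + 6\right)^{2} - 9 \cdot 40^{2}) = - (- \frac{27}{2} - 9 \left(-54 + 6\right)^{2} - 14400) = - (- \frac{27}{2} - 9 \left(-48\right)^{2} - 14400) = - (- \frac{27}{2} - 20736 - 14400) = \left(-1\right) \left(- \frac{70299}{2}\right) = \frac{70299}{2}$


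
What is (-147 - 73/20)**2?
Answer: 9078169/400 ≈ 22695.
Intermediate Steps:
(-147 - 73/20)**2 = (-3013/20)**2 = 9078169/400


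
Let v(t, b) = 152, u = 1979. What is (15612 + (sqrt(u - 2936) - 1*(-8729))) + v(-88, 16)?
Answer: 24493 + I*sqrt(957) ≈ 24493.0 + 30.935*I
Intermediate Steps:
(15612 + (sqrt(u - 2936) - 1*(-8729))) + v(-88, 16) = (15612 + (sqrt(1979 - 2936) - 1*(-8729))) + 152 = (15612 + (sqrt(-957) + 8729)) + 152 = (15612 + (I*sqrt(957) + 8729)) + 152 = (15612 + (8729 + I*sqrt(957))) + 152 = (24341 + I*sqrt(957)) + 152 = 24493 + I*sqrt(957)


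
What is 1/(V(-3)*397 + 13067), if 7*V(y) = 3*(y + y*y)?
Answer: 7/98615 ≈ 7.0983e-5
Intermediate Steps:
V(y) = 3*y/7 + 3*y**2/7 (V(y) = (3*(y + y*y))/7 = (3*(y + y**2))/7 = (3*y + 3*y**2)/7 = 3*y/7 + 3*y**2/7)
1/(V(-3)*397 + 13067) = 1/(((3/7)*(-3)*(1 - 3))*397 + 13067) = 1/(((3/7)*(-3)*(-2))*397 + 13067) = 1/((18/7)*397 + 13067) = 1/(7146/7 + 13067) = 1/(98615/7) = 7/98615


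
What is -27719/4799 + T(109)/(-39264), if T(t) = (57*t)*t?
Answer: -1446107733/62809312 ≈ -23.024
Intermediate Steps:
T(t) = 57*t²
-27719/4799 + T(109)/(-39264) = -27719/4799 + (57*109²)/(-39264) = -27719*1/4799 + (57*11881)*(-1/39264) = -27719/4799 + 677217*(-1/39264) = -27719/4799 - 225739/13088 = -1446107733/62809312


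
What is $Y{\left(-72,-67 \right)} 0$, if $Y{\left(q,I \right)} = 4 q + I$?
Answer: $0$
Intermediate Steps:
$Y{\left(q,I \right)} = I + 4 q$
$Y{\left(-72,-67 \right)} 0 = \left(-67 + 4 \left(-72\right)\right) 0 = \left(-67 - 288\right) 0 = \left(-355\right) 0 = 0$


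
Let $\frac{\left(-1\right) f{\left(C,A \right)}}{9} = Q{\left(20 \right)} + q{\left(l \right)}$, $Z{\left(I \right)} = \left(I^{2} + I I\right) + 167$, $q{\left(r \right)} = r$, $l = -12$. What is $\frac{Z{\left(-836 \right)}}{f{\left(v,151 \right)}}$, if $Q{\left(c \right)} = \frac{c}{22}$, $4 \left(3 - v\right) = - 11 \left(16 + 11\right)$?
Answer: $\frac{15377549}{1098} \approx 14005.0$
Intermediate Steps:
$v = \frac{309}{4}$ ($v = 3 - \frac{\left(-11\right) \left(16 + 11\right)}{4} = 3 - \frac{\left(-11\right) 27}{4} = 3 - - \frac{297}{4} = 3 + \frac{297}{4} = \frac{309}{4} \approx 77.25$)
$Q{\left(c \right)} = \frac{c}{22}$ ($Q{\left(c \right)} = c \frac{1}{22} = \frac{c}{22}$)
$Z{\left(I \right)} = 167 + 2 I^{2}$ ($Z{\left(I \right)} = \left(I^{2} + I^{2}\right) + 167 = 2 I^{2} + 167 = 167 + 2 I^{2}$)
$f{\left(C,A \right)} = \frac{1098}{11}$ ($f{\left(C,A \right)} = - 9 \left(\frac{1}{22} \cdot 20 - 12\right) = - 9 \left(\frac{10}{11} - 12\right) = \left(-9\right) \left(- \frac{122}{11}\right) = \frac{1098}{11}$)
$\frac{Z{\left(-836 \right)}}{f{\left(v,151 \right)}} = \frac{167 + 2 \left(-836\right)^{2}}{\frac{1098}{11}} = \left(167 + 2 \cdot 698896\right) \frac{11}{1098} = \left(167 + 1397792\right) \frac{11}{1098} = 1397959 \cdot \frac{11}{1098} = \frac{15377549}{1098}$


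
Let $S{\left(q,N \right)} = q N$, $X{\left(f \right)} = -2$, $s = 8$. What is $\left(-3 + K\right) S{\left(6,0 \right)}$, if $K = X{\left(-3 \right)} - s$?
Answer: $0$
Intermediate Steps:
$S{\left(q,N \right)} = N q$
$K = -10$ ($K = -2 - 8 = -10$)
$\left(-3 + K\right) S{\left(6,0 \right)} = \left(-3 - 10\right) 0 \cdot 6 = \left(-13\right) 0 = 0$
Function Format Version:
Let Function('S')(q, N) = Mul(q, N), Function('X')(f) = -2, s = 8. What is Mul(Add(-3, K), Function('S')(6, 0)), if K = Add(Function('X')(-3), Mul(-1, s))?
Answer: 0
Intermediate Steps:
Function('S')(q, N) = Mul(N, q)
K = -10 (K = Add(-2, Mul(-1, 8)) = Add(-2, -8) = -10)
Mul(Add(-3, K), Function('S')(6, 0)) = Mul(Add(-3, -10), Mul(0, 6)) = Mul(-13, 0) = 0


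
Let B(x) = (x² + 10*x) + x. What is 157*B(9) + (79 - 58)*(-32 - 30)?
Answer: 26958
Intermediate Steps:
B(x) = x² + 11*x
157*B(9) + (79 - 58)*(-32 - 30) = 157*(9*(11 + 9)) + (79 - 58)*(-32 - 30) = 157*(9*20) + 21*(-62) = 157*180 - 1302 = 28260 - 1302 = 26958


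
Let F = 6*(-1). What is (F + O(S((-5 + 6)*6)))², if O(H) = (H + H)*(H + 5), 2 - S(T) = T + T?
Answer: 8836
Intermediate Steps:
S(T) = 2 - 2*T (S(T) = 2 - (T + T) = 2 - 2*T)
O(H) = 2*H*(5 + H) (O(H) = (2*H)*(5 + H) = 2*H*(5 + H))
F = -6
(F + O(S((-5 + 6)*6)))² = (-6 + 2*(2 - 2*(-5 + 6)*6)*(5 + (2 - 2*(-5 + 6)*6)))² = (-6 + 2*(2 - 2*6)*(5 + (2 - 2*6)))² = (-6 + 2*(2 - 12)*(5 + (2 - 12)))² = (-6 + 2*(-10)*(5 - 10))² = (-6 + 2*(-10)*(-5))² = (-6 + 100)² = 94² = 8836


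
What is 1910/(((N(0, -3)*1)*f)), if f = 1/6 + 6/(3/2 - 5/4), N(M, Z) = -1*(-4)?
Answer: 573/29 ≈ 19.759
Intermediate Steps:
N(M, Z) = 4
f = 145/6 (f = 1*(⅙) + 6/(3*(½) - 5*¼) = ⅙ + 6/(3/2 - 5/4) = ⅙ + 6/(¼) = ⅙ + 6*4 = ⅙ + 24 = 145/6 ≈ 24.167)
1910/(((N(0, -3)*1)*f)) = 1910/(((4*1)*(145/6))) = 1910/((4*(145/6))) = 1910/(290/3) = 1910*(3/290) = 573/29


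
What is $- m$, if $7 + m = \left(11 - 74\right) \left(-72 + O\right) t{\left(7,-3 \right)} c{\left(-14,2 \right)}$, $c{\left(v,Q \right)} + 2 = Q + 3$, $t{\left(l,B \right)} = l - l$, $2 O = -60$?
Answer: $7$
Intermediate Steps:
$O = -30$ ($O = \frac{1}{2} \left(-60\right) = -30$)
$t{\left(l,B \right)} = 0$
$c{\left(v,Q \right)} = 1 + Q$ ($c{\left(v,Q \right)} = -2 + \left(Q + 3\right) = -2 + \left(3 + Q\right) = 1 + Q$)
$m = -7$ ($m = -7 + \left(11 - 74\right) \left(-72 - 30\right) 0 \left(1 + 2\right) = -7 + \left(-63\right) \left(-102\right) 0 \cdot 3 = -7 + 6426 \cdot 0 \cdot 3 = -7 + 0 \cdot 3 = -7 + 0 = -7$)
$- m = \left(-1\right) \left(-7\right) = 7$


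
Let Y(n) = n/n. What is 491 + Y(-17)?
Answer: 492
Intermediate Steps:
Y(n) = 1
491 + Y(-17) = 491 + 1 = 492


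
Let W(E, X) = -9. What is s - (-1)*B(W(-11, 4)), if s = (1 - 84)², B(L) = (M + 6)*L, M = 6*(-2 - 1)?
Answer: 6997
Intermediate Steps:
M = -18 (M = 6*(-3) = -18)
B(L) = -12*L (B(L) = (-18 + 6)*L = -12*L)
s = 6889 (s = (-83)² = 6889)
s - (-1)*B(W(-11, 4)) = 6889 - (-1)*(-12*(-9)) = 6889 - (-1)*108 = 6889 - 1*(-108) = 6889 + 108 = 6997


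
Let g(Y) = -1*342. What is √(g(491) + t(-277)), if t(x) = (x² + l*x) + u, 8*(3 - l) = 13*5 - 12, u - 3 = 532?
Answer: √1246818/4 ≈ 279.15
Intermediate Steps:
g(Y) = -342
u = 535 (u = 3 + 532 = 535)
l = -29/8 (l = 3 - (13*5 - 12)/8 = 3 - (65 - 12)/8 = 3 - ⅛*53 = 3 - 53/8 = -29/8 ≈ -3.6250)
t(x) = 535 + x² - 29*x/8 (t(x) = (x² - 29*x/8) + 535 = 535 + x² - 29*x/8)
√(g(491) + t(-277)) = √(-342 + (535 + (-277)² - 29/8*(-277))) = √(-342 + (535 + 76729 + 8033/8)) = √(-342 + 626145/8) = √(623409/8) = √1246818/4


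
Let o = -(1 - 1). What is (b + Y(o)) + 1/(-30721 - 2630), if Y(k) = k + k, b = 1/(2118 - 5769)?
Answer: -12334/40588167 ≈ -0.00030388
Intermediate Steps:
o = 0 (o = -1*0 = 0)
b = -1/3651 (b = 1/(-3651) = -1/3651 ≈ -0.00027390)
Y(k) = 2*k
(b + Y(o)) + 1/(-30721 - 2630) = (-1/3651 + 2*0) + 1/(-30721 - 2630) = (-1/3651 + 0) + 1/(-33351) = -1/3651 - 1/33351 = -12334/40588167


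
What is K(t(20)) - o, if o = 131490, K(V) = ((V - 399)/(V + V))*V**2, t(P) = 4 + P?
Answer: -135990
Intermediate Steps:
K(V) = V*(-399 + V)/2 (K(V) = ((-399 + V)/((2*V)))*V**2 = ((-399 + V)*(1/(2*V)))*V**2 = ((-399 + V)/(2*V))*V**2 = V*(-399 + V)/2)
K(t(20)) - o = (4 + 20)*(-399 + (4 + 20))/2 - 1*131490 = (1/2)*24*(-399 + 24) - 131490 = (1/2)*24*(-375) - 131490 = -4500 - 131490 = -135990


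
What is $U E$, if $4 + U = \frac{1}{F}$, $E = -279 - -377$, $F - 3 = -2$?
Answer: $-294$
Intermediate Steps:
$F = 1$ ($F = 3 - 2 = 1$)
$E = 98$ ($E = -279 + 377 = 98$)
$U = -3$ ($U = -4 + 1^{-1} = -4 + 1 = -3$)
$U E = \left(-3\right) 98 = -294$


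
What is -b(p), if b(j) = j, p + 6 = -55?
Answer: 61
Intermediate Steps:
p = -61 (p = -6 - 55 = -61)
-b(p) = -1*(-61) = 61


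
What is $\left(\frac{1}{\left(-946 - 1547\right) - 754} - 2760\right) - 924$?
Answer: $- \frac{11961949}{3247} \approx -3684.0$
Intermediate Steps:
$\left(\frac{1}{\left(-946 - 1547\right) - 754} - 2760\right) - 924 = \left(\frac{1}{-2493 - 754} - 2760\right) - 924 = \left(\frac{1}{-3247} - 2760\right) - 924 = \left(- \frac{1}{3247} - 2760\right) - 924 = - \frac{8961721}{3247} - 924 = - \frac{11961949}{3247}$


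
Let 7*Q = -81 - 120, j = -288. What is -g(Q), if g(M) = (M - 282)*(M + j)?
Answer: -4821975/49 ≈ -98408.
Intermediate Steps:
Q = -201/7 (Q = (-81 - 120)/7 = (⅐)*(-201) = -201/7 ≈ -28.714)
g(M) = (-288 + M)*(-282 + M) (g(M) = (M - 282)*(M - 288) = (-282 + M)*(-288 + M) = (-288 + M)*(-282 + M))
-g(Q) = -(81216 + (-201/7)² - 570*(-201/7)) = -(81216 + 40401/49 + 114570/7) = -1*4821975/49 = -4821975/49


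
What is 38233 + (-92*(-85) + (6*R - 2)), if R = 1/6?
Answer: 46052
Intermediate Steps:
R = 1/6 ≈ 0.16667
38233 + (-92*(-85) + (6*R - 2)) = 38233 + (-92*(-85) + (6*(1/6) - 2)) = 38233 + (7820 + (1 - 2)) = 38233 + (7820 - 1) = 38233 + 7819 = 46052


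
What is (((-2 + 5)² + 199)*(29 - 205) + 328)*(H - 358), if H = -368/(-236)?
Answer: 762968400/59 ≈ 1.2932e+7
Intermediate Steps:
H = 92/59 (H = -368*(-1/236) = 92/59 ≈ 1.5593)
(((-2 + 5)² + 199)*(29 - 205) + 328)*(H - 358) = (((-2 + 5)² + 199)*(29 - 205) + 328)*(92/59 - 358) = ((3² + 199)*(-176) + 328)*(-21030/59) = ((9 + 199)*(-176) + 328)*(-21030/59) = (208*(-176) + 328)*(-21030/59) = (-36608 + 328)*(-21030/59) = -36280*(-21030/59) = 762968400/59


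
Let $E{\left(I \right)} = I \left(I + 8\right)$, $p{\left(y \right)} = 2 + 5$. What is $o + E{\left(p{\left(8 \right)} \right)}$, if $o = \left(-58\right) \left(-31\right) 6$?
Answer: $10893$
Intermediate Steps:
$p{\left(y \right)} = 7$
$E{\left(I \right)} = I \left(8 + I\right)$
$o = 10788$ ($o = 1798 \cdot 6 = 10788$)
$o + E{\left(p{\left(8 \right)} \right)} = 10788 + 7 \left(8 + 7\right) = 10788 + 7 \cdot 15 = 10788 + 105 = 10893$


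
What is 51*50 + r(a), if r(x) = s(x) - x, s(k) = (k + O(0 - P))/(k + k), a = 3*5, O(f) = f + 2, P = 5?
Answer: 12677/5 ≈ 2535.4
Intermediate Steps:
O(f) = 2 + f
a = 15
s(k) = (-3 + k)/(2*k) (s(k) = (k + (2 + (0 - 1*5)))/(k + k) = (k + (2 + (0 - 5)))/((2*k)) = (k + (2 - 5))*(1/(2*k)) = (k - 3)*(1/(2*k)) = (-3 + k)*(1/(2*k)) = (-3 + k)/(2*k))
r(x) = -x + (-3 + x)/(2*x) (r(x) = (-3 + x)/(2*x) - x = -x + (-3 + x)/(2*x))
51*50 + r(a) = 51*50 + (½ - 1*15 - 3/2/15) = 2550 + (½ - 15 - 3/2*1/15) = 2550 + (½ - 15 - ⅒) = 2550 - 73/5 = 12677/5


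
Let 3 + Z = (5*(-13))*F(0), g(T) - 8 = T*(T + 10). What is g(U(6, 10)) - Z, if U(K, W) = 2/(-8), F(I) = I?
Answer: 137/16 ≈ 8.5625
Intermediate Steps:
U(K, W) = -1/4 (U(K, W) = 2*(-1/8) = -1/4)
g(T) = 8 + T*(10 + T) (g(T) = 8 + T*(T + 10) = 8 + T*(10 + T))
Z = -3 (Z = -3 + (5*(-13))*0 = -3 - 65*0 = -3 + 0 = -3)
g(U(6, 10)) - Z = (8 + (-1/4)**2 + 10*(-1/4)) - 1*(-3) = (8 + 1/16 - 5/2) + 3 = 89/16 + 3 = 137/16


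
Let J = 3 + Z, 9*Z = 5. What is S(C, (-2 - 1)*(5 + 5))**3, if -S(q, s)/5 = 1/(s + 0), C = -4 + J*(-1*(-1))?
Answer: 1/216 ≈ 0.0046296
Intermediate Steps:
Z = 5/9 (Z = (1/9)*5 = 5/9 ≈ 0.55556)
J = 32/9 (J = 3 + 5/9 = 32/9 ≈ 3.5556)
C = -4/9 (C = -4 + 32*(-1*(-1))/9 = -4 + (32/9)*1 = -4 + 32/9 = -4/9 ≈ -0.44444)
S(q, s) = -5/s (S(q, s) = -5/(s + 0) = -5/s)
S(C, (-2 - 1)*(5 + 5))**3 = (-5*1/((-2 - 1)*(5 + 5)))**3 = (-5/((-3*10)))**3 = (-5/(-30))**3 = (-5*(-1/30))**3 = (1/6)**3 = 1/216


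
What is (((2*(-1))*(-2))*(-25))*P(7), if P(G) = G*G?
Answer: -4900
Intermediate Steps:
P(G) = G**2
(((2*(-1))*(-2))*(-25))*P(7) = (((2*(-1))*(-2))*(-25))*7**2 = (-2*(-2)*(-25))*49 = (4*(-25))*49 = -100*49 = -4900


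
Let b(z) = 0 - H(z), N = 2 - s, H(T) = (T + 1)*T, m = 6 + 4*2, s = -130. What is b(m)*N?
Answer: -27720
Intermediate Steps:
m = 14 (m = 6 + 8 = 14)
H(T) = T*(1 + T) (H(T) = (1 + T)*T = T*(1 + T))
N = 132 (N = 2 - 1*(-130) = 2 + 130 = 132)
b(z) = -z*(1 + z) (b(z) = 0 - z*(1 + z) = -z*(1 + z))
b(m)*N = -1*14*(1 + 14)*132 = -1*14*15*132 = -210*132 = -27720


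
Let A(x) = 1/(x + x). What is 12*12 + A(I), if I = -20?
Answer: 5759/40 ≈ 143.98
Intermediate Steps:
A(x) = 1/(2*x)
12*12 + A(I) = 12*12 + (1/2)/(-20) = 144 + (1/2)*(-1/20) = 144 - 1/40 = 5759/40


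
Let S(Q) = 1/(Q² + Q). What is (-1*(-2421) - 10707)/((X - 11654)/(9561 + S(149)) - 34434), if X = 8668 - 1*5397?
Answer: 295103612731/1226388673064 ≈ 0.24063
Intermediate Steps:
S(Q) = 1/(Q + Q²)
X = 3271 (X = 8668 - 5397 = 3271)
(-1*(-2421) - 10707)/((X - 11654)/(9561 + S(149)) - 34434) = (-1*(-2421) - 10707)/((3271 - 11654)/(9561 + 1/(149*(1 + 149))) - 34434) = (2421 - 10707)/(-8383/(9561 + (1/149)/150) - 34434) = -8286/(-8383/(9561 + (1/149)*(1/150)) - 34434) = -8286/(-8383/(9561 + 1/22350) - 34434) = -8286/(-8383/213688351/22350 - 34434) = -8286/(-8383*22350/213688351 - 34434) = -8286/(-187360050/213688351 - 34434) = -8286/(-7358332038384/213688351) = -8286*(-213688351/7358332038384) = 295103612731/1226388673064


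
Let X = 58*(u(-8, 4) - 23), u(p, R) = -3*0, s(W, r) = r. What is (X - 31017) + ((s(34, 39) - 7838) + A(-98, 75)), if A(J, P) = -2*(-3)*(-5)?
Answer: -40180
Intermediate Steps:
u(p, R) = 0
X = -1334 (X = 58*(0 - 23) = 58*(-23) = -1334)
A(J, P) = -30 (A(J, P) = 6*(-5) = -30)
(X - 31017) + ((s(34, 39) - 7838) + A(-98, 75)) = (-1334 - 31017) + ((39 - 7838) - 30) = -32351 + (-7799 - 30) = -32351 - 7829 = -40180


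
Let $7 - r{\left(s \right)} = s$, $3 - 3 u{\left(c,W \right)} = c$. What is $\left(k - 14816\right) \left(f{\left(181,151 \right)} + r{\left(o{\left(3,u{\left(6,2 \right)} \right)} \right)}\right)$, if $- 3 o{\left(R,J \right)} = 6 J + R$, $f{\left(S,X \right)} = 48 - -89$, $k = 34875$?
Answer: $2868437$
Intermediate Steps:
$f{\left(S,X \right)} = 137$ ($f{\left(S,X \right)} = 48 + 89 = 137$)
$u{\left(c,W \right)} = 1 - \frac{c}{3}$
$o{\left(R,J \right)} = - 2 J - \frac{R}{3}$ ($o{\left(R,J \right)} = - \frac{6 J + R}{3} = - \frac{R + 6 J}{3} = - 2 J - \frac{R}{3}$)
$r{\left(s \right)} = 7 - s$
$\left(k - 14816\right) \left(f{\left(181,151 \right)} + r{\left(o{\left(3,u{\left(6,2 \right)} \right)} \right)}\right) = \left(34875 - 14816\right) \left(137 - \left(-7 - 1 - 2 \left(1 - 2\right)\right)\right) = 20059 \left(137 + \left(7 - \left(- 2 \left(1 - 2\right) - 1\right)\right)\right) = 20059 \left(137 + \left(7 - \left(\left(-2\right) \left(-1\right) - 1\right)\right)\right) = 20059 \left(137 + \left(7 - \left(2 - 1\right)\right)\right) = 20059 \left(137 + \left(7 - 1\right)\right) = 20059 \left(137 + 6\right) = 20059 \cdot 143 = 2868437$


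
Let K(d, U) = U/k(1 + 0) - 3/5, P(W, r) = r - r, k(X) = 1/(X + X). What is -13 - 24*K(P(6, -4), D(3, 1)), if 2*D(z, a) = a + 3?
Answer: -473/5 ≈ -94.600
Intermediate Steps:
k(X) = 1/(2*X)
P(W, r) = 0
D(z, a) = 3/2 + a/2 (D(z, a) = (a + 3)/2 = (3 + a)/2 = 3/2 + a/2)
K(d, U) = -⅗ + 2*U (K(d, U) = U/((1/(2*(1 + 0)))) - 3/5 = U/(((½)/1)) - 3*⅕ = U/(((½)*1)) - ⅗ = U/(½) - ⅗ = U*2 - ⅗ = 2*U - ⅗ = -⅗ + 2*U)
-13 - 24*K(P(6, -4), D(3, 1)) = -13 - 24*(-⅗ + 2*(3/2 + (½)*1)) = -13 - 24*(-⅗ + 2*(3/2 + ½)) = -13 - 24*(-⅗ + 2*2) = -13 - 24*(-⅗ + 4) = -13 - 24*17/5 = -13 - 408/5 = -473/5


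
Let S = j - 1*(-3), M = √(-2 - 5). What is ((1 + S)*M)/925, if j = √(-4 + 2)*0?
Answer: 4*I*√7/925 ≈ 0.011441*I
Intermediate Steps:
j = 0 (j = √(-2)*0 = (I*√2)*0 = 0)
M = I*√7 (M = √(-7) = I*√7 ≈ 2.6458*I)
S = 3 (S = 0 - 1*(-3) = 0 + 3 = 3)
((1 + S)*M)/925 = ((1 + 3)*(I*√7))/925 = (4*(I*√7))*(1/925) = (4*I*√7)*(1/925) = 4*I*√7/925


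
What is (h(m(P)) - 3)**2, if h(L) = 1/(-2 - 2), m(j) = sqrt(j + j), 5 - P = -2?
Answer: 169/16 ≈ 10.563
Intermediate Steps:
P = 7 (P = 5 - 1*(-2) = 5 + 2 = 7)
m(j) = sqrt(2)*sqrt(j) (m(j) = sqrt(2*j) = sqrt(2)*sqrt(j))
h(L) = -1/4 (h(L) = 1/(-4) = -1/4)
(h(m(P)) - 3)**2 = (-1/4 - 3)**2 = (-13/4)**2 = 169/16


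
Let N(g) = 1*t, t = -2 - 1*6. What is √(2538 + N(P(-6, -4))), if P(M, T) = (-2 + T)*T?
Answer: √2530 ≈ 50.299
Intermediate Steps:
t = -8 (t = -2 - 6 = -8)
P(M, T) = T*(-2 + T)
N(g) = -8 (N(g) = 1*(-8) = -8)
√(2538 + N(P(-6, -4))) = √(2538 - 8) = √2530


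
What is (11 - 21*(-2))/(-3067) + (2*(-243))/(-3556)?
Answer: 651047/5453126 ≈ 0.11939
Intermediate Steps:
(11 - 21*(-2))/(-3067) + (2*(-243))/(-3556) = (11 + 42)*(-1/3067) - 486*(-1/3556) = 53*(-1/3067) + 243/1778 = -53/3067 + 243/1778 = 651047/5453126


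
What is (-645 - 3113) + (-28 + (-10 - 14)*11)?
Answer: -4050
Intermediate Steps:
(-645 - 3113) + (-28 + (-10 - 14)*11) = -3758 + (-28 - 24*11) = -3758 + (-28 - 264) = -3758 - 292 = -4050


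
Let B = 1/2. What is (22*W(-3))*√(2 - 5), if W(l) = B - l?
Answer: 77*I*√3 ≈ 133.37*I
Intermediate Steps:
B = ½ ≈ 0.50000
W(l) = ½ - l
(22*W(-3))*√(2 - 5) = (22*(½ - 1*(-3)))*√(2 - 5) = (22*(½ + 3))*√(-3) = (22*(7/2))*(I*√3) = 77*(I*√3) = 77*I*√3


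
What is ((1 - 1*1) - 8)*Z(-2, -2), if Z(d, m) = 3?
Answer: -24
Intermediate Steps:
((1 - 1*1) - 8)*Z(-2, -2) = ((1 - 1*1) - 8)*3 = ((1 - 1) - 8)*3 = (0 - 8)*3 = -8*3 = -24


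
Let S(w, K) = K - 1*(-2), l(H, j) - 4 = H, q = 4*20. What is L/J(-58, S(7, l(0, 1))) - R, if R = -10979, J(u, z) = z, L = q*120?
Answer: 12579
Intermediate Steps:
q = 80
l(H, j) = 4 + H
S(w, K) = 2 + K (S(w, K) = K + 2 = 2 + K)
L = 9600 (L = 80*120 = 9600)
L/J(-58, S(7, l(0, 1))) - R = 9600/(2 + (4 + 0)) - 1*(-10979) = 9600/(2 + 4) + 10979 = 9600/6 + 10979 = 9600*(⅙) + 10979 = 1600 + 10979 = 12579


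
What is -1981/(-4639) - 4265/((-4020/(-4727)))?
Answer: -18703462985/3729756 ≈ -5014.7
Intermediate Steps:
-1981/(-4639) - 4265/((-4020/(-4727))) = -1981*(-1/4639) - 4265/((-4020*(-1/4727))) = 1981/4639 - 4265/4020/4727 = 1981/4639 - 4265*4727/4020 = 1981/4639 - 4032131/804 = -18703462985/3729756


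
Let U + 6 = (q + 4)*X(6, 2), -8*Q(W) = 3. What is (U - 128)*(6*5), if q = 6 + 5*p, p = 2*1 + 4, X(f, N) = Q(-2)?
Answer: -4470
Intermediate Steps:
Q(W) = -3/8 (Q(W) = -⅛*3 = -3/8)
X(f, N) = -3/8
p = 6 (p = 2 + 4 = 6)
q = 36 (q = 6 + 5*6 = 6 + 30 = 36)
U = -21 (U = -6 + (36 + 4)*(-3/8) = -6 + 40*(-3/8) = -6 - 15 = -21)
(U - 128)*(6*5) = (-21 - 128)*(6*5) = -149*30 = -4470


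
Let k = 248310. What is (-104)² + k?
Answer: 259126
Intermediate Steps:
(-104)² + k = (-104)² + 248310 = 10816 + 248310 = 259126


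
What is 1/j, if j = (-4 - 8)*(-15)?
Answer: 1/180 ≈ 0.0055556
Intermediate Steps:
j = 180 (j = -12*(-15) = 180)
1/j = 1/180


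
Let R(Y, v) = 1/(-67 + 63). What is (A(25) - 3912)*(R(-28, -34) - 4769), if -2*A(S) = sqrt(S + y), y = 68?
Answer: 18657306 + 19077*sqrt(93)/8 ≈ 1.8680e+7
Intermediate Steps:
A(S) = -sqrt(68 + S)/2 (A(S) = -sqrt(S + 68)/2 = -sqrt(68 + S)/2)
R(Y, v) = -1/4 (R(Y, v) = 1/(-4) = -1/4)
(A(25) - 3912)*(R(-28, -34) - 4769) = (-sqrt(68 + 25)/2 - 3912)*(-1/4 - 4769) = (-sqrt(93)/2 - 3912)*(-19077/4) = (-3912 - sqrt(93)/2)*(-19077/4) = 18657306 + 19077*sqrt(93)/8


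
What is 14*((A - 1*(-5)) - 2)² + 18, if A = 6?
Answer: 1152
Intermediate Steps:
14*((A - 1*(-5)) - 2)² + 18 = 14*((6 - 1*(-5)) - 2)² + 18 = 14*((6 + 5) - 2)² + 18 = 14*(11 - 2)² + 18 = 14*9² + 18 = 14*81 + 18 = 1134 + 18 = 1152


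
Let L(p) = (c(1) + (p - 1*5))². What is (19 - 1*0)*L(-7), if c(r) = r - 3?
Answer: 3724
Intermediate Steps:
c(r) = -3 + r
L(p) = (-7 + p)² (L(p) = ((-3 + 1) + (p - 1*5))² = (-2 + (p - 5))² = (-2 + (-5 + p))² = (-7 + p)²)
(19 - 1*0)*L(-7) = (19 - 1*0)*(-7 - 7)² = (19 + 0)*(-14)² = 19*196 = 3724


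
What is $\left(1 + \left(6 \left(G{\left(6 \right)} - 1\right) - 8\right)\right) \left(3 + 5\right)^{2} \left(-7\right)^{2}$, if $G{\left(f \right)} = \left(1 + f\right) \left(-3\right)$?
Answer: $-435904$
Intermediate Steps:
$G{\left(f \right)} = -3 - 3 f$
$\left(1 + \left(6 \left(G{\left(6 \right)} - 1\right) - 8\right)\right) \left(3 + 5\right)^{2} \left(-7\right)^{2} = \left(1 + \left(6 \left(\left(-3 - 18\right) - 1\right) - 8\right)\right) \left(3 + 5\right)^{2} \left(-7\right)^{2} = \left(1 + \left(6 \left(\left(-3 - 18\right) - 1\right) - 8\right)\right) 8^{2} \cdot 49 = \left(1 + \left(6 \left(-21 - 1\right) - 8\right)\right) 64 \cdot 49 = \left(1 + \left(6 \left(-22\right) - 8\right)\right) 64 \cdot 49 = \left(1 - 140\right) 64 \cdot 49 = \left(-139\right) 64 \cdot 49 = \left(-8896\right) 49 = -435904$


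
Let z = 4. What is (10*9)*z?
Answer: 360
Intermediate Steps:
(10*9)*z = (10*9)*4 = 90*4 = 360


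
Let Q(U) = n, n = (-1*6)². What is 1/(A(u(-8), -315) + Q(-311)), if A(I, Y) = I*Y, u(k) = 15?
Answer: -1/4689 ≈ -0.00021327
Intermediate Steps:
n = 36 (n = (-6)² = 36)
Q(U) = 36
1/(A(u(-8), -315) + Q(-311)) = 1/(15*(-315) + 36) = 1/(-4725 + 36) = 1/(-4689) = -1/4689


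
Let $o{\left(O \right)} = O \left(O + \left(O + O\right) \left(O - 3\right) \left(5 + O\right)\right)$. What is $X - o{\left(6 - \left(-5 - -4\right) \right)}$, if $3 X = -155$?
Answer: $- \frac{14414}{3} \approx -4804.7$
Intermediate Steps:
$X = - \frac{155}{3}$ ($X = \frac{1}{3} \left(-155\right) = - \frac{155}{3} \approx -51.667$)
$o{\left(O \right)} = O \left(O + 2 O \left(-3 + O\right) \left(5 + O\right)\right)$
$X - o{\left(6 - \left(-5 - -4\right) \right)} = - \frac{155}{3} - \left(6 - \left(-5 - -4\right)\right)^{2} \left(-29 + 2 \left(6 - \left(-5 - -4\right)\right)^{2} + 4 \left(6 - \left(-5 - -4\right)\right)\right) = - \frac{155}{3} - \left(6 - \left(-5 + 4\right)\right)^{2} \left(-29 + 2 \left(6 - \left(-5 + 4\right)\right)^{2} + 4 \left(6 - \left(-5 + 4\right)\right)\right) = - \frac{155}{3} - \left(6 - -1\right)^{2} \left(-29 + 2 \left(6 - -1\right)^{2} + 4 \left(6 - -1\right)\right) = - \frac{155}{3} - \left(6 + 1\right)^{2} \left(-29 + 2 \left(6 + 1\right)^{2} + 4 \left(6 + 1\right)\right) = - \frac{155}{3} - 7^{2} \left(-29 + 2 \cdot 7^{2} + 4 \cdot 7\right) = - \frac{155}{3} - 49 \left(-29 + 2 \cdot 49 + 28\right) = - \frac{155}{3} - 49 \left(-29 + 98 + 28\right) = - \frac{155}{3} - 49 \cdot 97 = - \frac{155}{3} - 4753 = - \frac{14414}{3}$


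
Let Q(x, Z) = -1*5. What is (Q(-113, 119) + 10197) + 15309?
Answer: 25501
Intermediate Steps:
Q(x, Z) = -5
(Q(-113, 119) + 10197) + 15309 = (-5 + 10197) + 15309 = 10192 + 15309 = 25501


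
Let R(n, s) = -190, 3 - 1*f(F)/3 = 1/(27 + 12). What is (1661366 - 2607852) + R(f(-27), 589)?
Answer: -946676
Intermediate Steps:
f(F) = 116/13 (f(F) = 9 - 3/(27 + 12) = 9 - 3/39 = 9 - 3*1/39 = 9 - 1/13 = 116/13)
(1661366 - 2607852) + R(f(-27), 589) = (1661366 - 2607852) - 190 = -946486 - 190 = -946676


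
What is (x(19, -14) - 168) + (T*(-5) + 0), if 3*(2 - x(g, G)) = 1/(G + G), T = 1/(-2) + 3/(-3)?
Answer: -13313/84 ≈ -158.49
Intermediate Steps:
T = -3/2 (T = 1*(-½) + 3*(-⅓) = -½ - 1 = -3/2 ≈ -1.5000)
x(g, G) = 2 - 1/(6*G) (x(g, G) = 2 - 1/(3*(G + G)) = 2 - 1/(2*G)/3 = 2 - 1/(6*G))
(x(19, -14) - 168) + (T*(-5) + 0) = ((2 - ⅙/(-14)) - 168) + (-3/2*(-5) + 0) = ((2 - ⅙*(-1/14)) - 168) + (15/2 + 0) = ((2 + 1/84) - 168) + 15/2 = (169/84 - 168) + 15/2 = -13943/84 + 15/2 = -13313/84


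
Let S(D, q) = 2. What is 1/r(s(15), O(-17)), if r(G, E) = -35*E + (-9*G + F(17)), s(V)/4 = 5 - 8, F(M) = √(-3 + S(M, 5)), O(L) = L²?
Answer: -10007/100140050 - I/100140050 ≈ -9.993e-5 - 9.986e-9*I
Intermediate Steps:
F(M) = I (F(M) = √(-3 + 2) = √(-1) = I)
s(V) = -12 (s(V) = 4*(5 - 8) = 4*(-3) = -12)
r(G, E) = I - 35*E - 9*G (r(G, E) = -35*E + (-9*G + I) = -35*E + (I - 9*G) = I - 35*E - 9*G)
1/r(s(15), O(-17)) = 1/(I - 35*(-17)² - 9*(-12)) = 1/(I - 35*289 + 108) = 1/(I - 10115 + 108) = 1/(-10007 + I) = (-10007 - I)/100140050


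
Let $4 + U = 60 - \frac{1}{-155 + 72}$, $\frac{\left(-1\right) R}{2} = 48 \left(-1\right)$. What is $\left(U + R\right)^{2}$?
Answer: $\frac{159188689}{6889} \approx 23108.0$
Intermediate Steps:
$R = 96$ ($R = - 2 \cdot 48 \left(-1\right) = \left(-2\right) \left(-48\right) = 96$)
$U = \frac{4649}{83}$ ($U = -4 + \left(60 - \frac{1}{-155 + 72}\right) = -4 + \left(60 - \frac{1}{-83}\right) = -4 + \left(60 - - \frac{1}{83}\right) = -4 + \left(60 + \frac{1}{83}\right) = -4 + \frac{4981}{83} = \frac{4649}{83} \approx 56.012$)
$\left(U + R\right)^{2} = \left(\frac{4649}{83} + 96\right)^{2} = \left(\frac{12617}{83}\right)^{2} = \frac{159188689}{6889}$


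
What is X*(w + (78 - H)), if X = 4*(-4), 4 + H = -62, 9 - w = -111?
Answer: -4224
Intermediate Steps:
w = 120 (w = 9 - 1*(-111) = 9 + 111 = 120)
H = -66 (H = -4 - 62 = -66)
X = -16
X*(w + (78 - H)) = -16*(120 + (78 - 1*(-66))) = -16*(120 + (78 + 66)) = -16*(120 + 144) = -16*264 = -4224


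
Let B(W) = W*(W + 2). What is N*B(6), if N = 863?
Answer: 41424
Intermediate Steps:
B(W) = W*(2 + W)
N*B(6) = 863*(6*(2 + 6)) = 863*(6*8) = 863*48 = 41424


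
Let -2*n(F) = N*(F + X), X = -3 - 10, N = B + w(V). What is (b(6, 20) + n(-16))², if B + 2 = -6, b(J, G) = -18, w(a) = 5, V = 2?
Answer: 15129/4 ≈ 3782.3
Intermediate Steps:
B = -8 (B = -2 - 6 = -8)
N = -3 (N = -8 + 5 = -3)
X = -13
n(F) = -39/2 + 3*F/2 (n(F) = -(-3)*(F - 13)/2 = -(-3)*(-13 + F)/2 = -(39 - 3*F)/2 = -39/2 + 3*F/2)
(b(6, 20) + n(-16))² = (-18 + (-39/2 + (3/2)*(-16)))² = (-18 + (-39/2 - 24))² = (-18 - 87/2)² = (-123/2)² = 15129/4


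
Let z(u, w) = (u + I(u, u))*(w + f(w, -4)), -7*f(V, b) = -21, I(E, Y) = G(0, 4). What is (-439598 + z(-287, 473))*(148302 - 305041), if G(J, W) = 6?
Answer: 89866932606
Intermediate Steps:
I(E, Y) = 6
f(V, b) = 3 (f(V, b) = -1/7*(-21) = 3)
z(u, w) = (3 + w)*(6 + u) (z(u, w) = (u + 6)*(w + 3) = (6 + u)*(3 + w) = (3 + w)*(6 + u))
(-439598 + z(-287, 473))*(148302 - 305041) = (-439598 + (18 + 3*(-287) + 6*473 - 287*473))*(148302 - 305041) = (-439598 + (18 - 861 + 2838 - 135751))*(-156739) = (-439598 - 133756)*(-156739) = -573354*(-156739) = 89866932606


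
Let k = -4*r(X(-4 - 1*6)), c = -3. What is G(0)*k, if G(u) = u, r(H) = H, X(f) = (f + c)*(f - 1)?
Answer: 0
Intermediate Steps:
X(f) = (-1 + f)*(-3 + f) (X(f) = (f - 3)*(f - 1) = (-3 + f)*(-1 + f) = (-1 + f)*(-3 + f))
k = -572 (k = -4*(3 + (-4 - 1*6)² - 4*(-4 - 1*6)) = -4*(3 + (-4 - 6)² - 4*(-4 - 6)) = -4*(3 + (-10)² - 4*(-10)) = -4*(3 + 100 + 40) = -4*143 = -572)
G(0)*k = 0*(-572) = 0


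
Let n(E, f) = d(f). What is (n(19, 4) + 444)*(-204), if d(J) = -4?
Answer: -89760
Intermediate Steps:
n(E, f) = -4
(n(19, 4) + 444)*(-204) = (-4 + 444)*(-204) = 440*(-204) = -89760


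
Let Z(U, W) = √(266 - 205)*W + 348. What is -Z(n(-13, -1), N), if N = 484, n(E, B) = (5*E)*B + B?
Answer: -348 - 484*√61 ≈ -4128.2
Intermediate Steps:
n(E, B) = B + 5*B*E (n(E, B) = 5*B*E + B = B + 5*B*E)
Z(U, W) = 348 + W*√61 (Z(U, W) = √61*W + 348 = W*√61 + 348 = 348 + W*√61)
-Z(n(-13, -1), N) = -(348 + 484*√61) = -348 - 484*√61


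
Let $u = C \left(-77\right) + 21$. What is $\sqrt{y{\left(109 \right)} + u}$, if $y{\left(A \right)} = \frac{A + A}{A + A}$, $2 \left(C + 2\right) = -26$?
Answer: $\sqrt{1177} \approx 34.307$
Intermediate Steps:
$C = -15$ ($C = -2 + \frac{1}{2} \left(-26\right) = -2 - 13 = -15$)
$y{\left(A \right)} = 1$ ($y{\left(A \right)} = \frac{2 A}{2 A} = 2 A \frac{1}{2 A} = 1$)
$u = 1176$ ($u = \left(-15\right) \left(-77\right) + 21 = 1155 + 21 = 1176$)
$\sqrt{y{\left(109 \right)} + u} = \sqrt{1 + 1176} = \sqrt{1177}$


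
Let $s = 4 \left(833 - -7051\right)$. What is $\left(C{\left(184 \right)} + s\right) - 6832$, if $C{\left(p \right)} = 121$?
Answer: $24825$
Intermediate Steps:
$s = 31536$ ($s = 4 \left(833 + 7051\right) = 4 \cdot 7884 = 31536$)
$\left(C{\left(184 \right)} + s\right) - 6832 = \left(121 + 31536\right) - 6832 = 31657 - 6832 = 24825$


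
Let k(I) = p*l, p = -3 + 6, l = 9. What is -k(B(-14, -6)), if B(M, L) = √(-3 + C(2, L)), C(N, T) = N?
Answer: -27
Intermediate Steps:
p = 3
B(M, L) = I (B(M, L) = √(-3 + 2) = √(-1) = I)
k(I) = 27 (k(I) = 3*9 = 27)
-k(B(-14, -6)) = -1*27 = -27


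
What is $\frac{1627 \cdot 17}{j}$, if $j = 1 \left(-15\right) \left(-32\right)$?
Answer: $\frac{27659}{480} \approx 57.623$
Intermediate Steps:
$j = 480$ ($j = \left(-15\right) \left(-32\right) = 480$)
$\frac{1627 \cdot 17}{j} = \frac{1627 \cdot 17}{480} = 27659 \cdot \frac{1}{480} = \frac{27659}{480}$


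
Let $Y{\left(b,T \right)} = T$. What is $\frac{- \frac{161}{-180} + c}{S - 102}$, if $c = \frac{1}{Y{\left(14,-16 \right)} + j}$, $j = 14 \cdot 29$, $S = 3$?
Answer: $- \frac{2099}{231660} \approx -0.0090607$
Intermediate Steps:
$j = 406$
$c = \frac{1}{390}$ ($c = \frac{1}{-16 + 406} = \frac{1}{390} \approx 0.0025641$)
$\frac{- \frac{161}{-180} + c}{S - 102} = \frac{- \frac{161}{-180} + \frac{1}{390}}{3 - 102} = \frac{\left(-161\right) \left(- \frac{1}{180}\right) + \frac{1}{390}}{-99} = \left(\frac{161}{180} + \frac{1}{390}\right) \left(- \frac{1}{99}\right) = \frac{2099}{2340} \left(- \frac{1}{99}\right) = - \frac{2099}{231660}$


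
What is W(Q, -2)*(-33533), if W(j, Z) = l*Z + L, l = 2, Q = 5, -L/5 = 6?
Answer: 1140122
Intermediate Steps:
L = -30 (L = -5*6 = -30)
W(j, Z) = -30 + 2*Z (W(j, Z) = 2*Z - 30 = -30 + 2*Z)
W(Q, -2)*(-33533) = (-30 + 2*(-2))*(-33533) = (-30 - 4)*(-33533) = -34*(-33533) = 1140122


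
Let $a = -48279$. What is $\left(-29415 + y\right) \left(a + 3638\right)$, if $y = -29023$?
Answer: $2608730758$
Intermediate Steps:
$\left(-29415 + y\right) \left(a + 3638\right) = \left(-29415 - 29023\right) \left(-48279 + 3638\right) = \left(-58438\right) \left(-44641\right) = 2608730758$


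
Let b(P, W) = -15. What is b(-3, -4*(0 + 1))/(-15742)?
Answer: 15/15742 ≈ 0.00095286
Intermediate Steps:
b(-3, -4*(0 + 1))/(-15742) = -15/(-15742) = -15*(-1/15742) = 15/15742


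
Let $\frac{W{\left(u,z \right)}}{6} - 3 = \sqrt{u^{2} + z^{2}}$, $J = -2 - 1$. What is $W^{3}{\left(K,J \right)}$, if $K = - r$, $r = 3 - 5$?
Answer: $31104 + 8640 \sqrt{13} \approx 62256.0$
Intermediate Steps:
$J = -3$
$r = -2$ ($r = 3 - 5 = -2$)
$K = 2$ ($K = \left(-1\right) \left(-2\right) = 2$)
$W{\left(u,z \right)} = 18 + 6 \sqrt{u^{2} + z^{2}}$
$W^{3}{\left(K,J \right)} = \left(18 + 6 \sqrt{2^{2} + \left(-3\right)^{2}}\right)^{3} = \left(18 + 6 \sqrt{4 + 9}\right)^{3} = \left(18 + 6 \sqrt{13}\right)^{3}$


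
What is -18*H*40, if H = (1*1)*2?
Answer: -1440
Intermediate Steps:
H = 2 (H = 1*2 = 2)
-18*H*40 = -18*2*40 = -36*40 = -1440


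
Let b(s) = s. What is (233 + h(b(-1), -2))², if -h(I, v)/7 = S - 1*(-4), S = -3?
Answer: 51076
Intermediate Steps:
h(I, v) = -7 (h(I, v) = -7*(-3 - 1*(-4)) = -7*(-3 + 4) = -7*1 = -7)
(233 + h(b(-1), -2))² = (233 - 7)² = 226² = 51076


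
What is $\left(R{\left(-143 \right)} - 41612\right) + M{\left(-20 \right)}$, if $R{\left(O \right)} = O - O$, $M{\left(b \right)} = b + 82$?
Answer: $-41550$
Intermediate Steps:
$M{\left(b \right)} = 82 + b$
$R{\left(O \right)} = 0$
$\left(R{\left(-143 \right)} - 41612\right) + M{\left(-20 \right)} = \left(0 - 41612\right) + \left(82 - 20\right) = -41612 + 62 = -41550$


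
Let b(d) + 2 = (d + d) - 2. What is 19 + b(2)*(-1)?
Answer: 19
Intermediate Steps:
b(d) = -4 + 2*d (b(d) = -2 + ((d + d) - 2) = -2 + (2*d - 2) = -2 + (-2 + 2*d) = -4 + 2*d)
19 + b(2)*(-1) = 19 + (-4 + 2*2)*(-1) = 19 + (-4 + 4)*(-1) = 19 + 0*(-1) = 19 + 0 = 19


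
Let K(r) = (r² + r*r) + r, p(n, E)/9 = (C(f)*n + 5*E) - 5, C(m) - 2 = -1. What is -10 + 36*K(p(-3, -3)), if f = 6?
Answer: 3077666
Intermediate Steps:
C(m) = 1 (C(m) = 2 - 1 = 1)
p(n, E) = -45 + 9*n + 45*E (p(n, E) = 9*((1*n + 5*E) - 5) = 9*((n + 5*E) - 5) = 9*(-5 + n + 5*E) = -45 + 9*n + 45*E)
K(r) = r + 2*r² (K(r) = (r² + r²) + r = 2*r² + r = r + 2*r²)
-10 + 36*K(p(-3, -3)) = -10 + 36*((-45 + 9*(-3) + 45*(-3))*(1 + 2*(-45 + 9*(-3) + 45*(-3)))) = -10 + 36*((-45 - 27 - 135)*(1 + 2*(-45 - 27 - 135))) = -10 + 36*(-207*(1 + 2*(-207))) = -10 + 36*(-207*(1 - 414)) = -10 + 36*(-207*(-413)) = -10 + 36*85491 = -10 + 3077676 = 3077666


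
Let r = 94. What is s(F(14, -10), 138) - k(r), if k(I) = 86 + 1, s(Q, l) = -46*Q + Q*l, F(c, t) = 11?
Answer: 925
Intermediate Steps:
k(I) = 87
s(F(14, -10), 138) - k(r) = 11*(-46 + 138) - 1*87 = 11*92 - 87 = 1012 - 87 = 925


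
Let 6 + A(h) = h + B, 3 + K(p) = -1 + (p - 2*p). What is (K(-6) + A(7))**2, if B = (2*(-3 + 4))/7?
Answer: 529/49 ≈ 10.796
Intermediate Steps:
B = 2/7 (B = (2*1)*(1/7) = 2*(1/7) = 2/7 ≈ 0.28571)
K(p) = -4 - p (K(p) = -3 + (-1 + (p - 2*p)) = -3 + (-1 - p) = -4 - p)
A(h) = -40/7 + h (A(h) = -6 + (h + 2/7) = -6 + (2/7 + h) = -40/7 + h)
(K(-6) + A(7))**2 = ((-4 - 1*(-6)) + (-40/7 + 7))**2 = ((-4 + 6) + 9/7)**2 = (2 + 9/7)**2 = (23/7)**2 = 529/49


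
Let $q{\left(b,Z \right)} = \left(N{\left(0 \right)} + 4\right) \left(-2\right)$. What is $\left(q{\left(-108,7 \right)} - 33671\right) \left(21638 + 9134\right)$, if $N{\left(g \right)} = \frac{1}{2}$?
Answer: $-1036400960$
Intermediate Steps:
$N{\left(g \right)} = \frac{1}{2}$
$q{\left(b,Z \right)} = -9$ ($q{\left(b,Z \right)} = \left(\frac{1}{2} + 4\right) \left(-2\right) = \frac{9}{2} \left(-2\right) = -9$)
$\left(q{\left(-108,7 \right)} - 33671\right) \left(21638 + 9134\right) = \left(-9 - 33671\right) \left(21638 + 9134\right) = \left(-33680\right) 30772 = -1036400960$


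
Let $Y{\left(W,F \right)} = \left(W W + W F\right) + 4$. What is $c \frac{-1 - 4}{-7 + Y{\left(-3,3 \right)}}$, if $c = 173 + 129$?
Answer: $\frac{1510}{3} \approx 503.33$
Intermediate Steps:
$Y{\left(W,F \right)} = 4 + W^{2} + F W$ ($Y{\left(W,F \right)} = \left(W^{2} + F W\right) + 4 = 4 + W^{2} + F W$)
$c = 302$
$c \frac{-1 - 4}{-7 + Y{\left(-3,3 \right)}} = 302 \frac{-1 - 4}{-7 + \left(4 + \left(-3\right)^{2} + 3 \left(-3\right)\right)} = 302 \left(- \frac{5}{-7 + \left(4 + 9 - 9\right)}\right) = 302 \left(- \frac{5}{-7 + 4}\right) = 302 \left(- \frac{5}{-3}\right) = 302 \left(\left(-5\right) \left(- \frac{1}{3}\right)\right) = 302 \cdot \frac{5}{3} = \frac{1510}{3}$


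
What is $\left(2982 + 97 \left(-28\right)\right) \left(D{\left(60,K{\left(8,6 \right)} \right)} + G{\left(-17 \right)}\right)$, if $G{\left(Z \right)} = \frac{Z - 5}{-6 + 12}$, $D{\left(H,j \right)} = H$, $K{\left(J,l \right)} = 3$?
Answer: $\frac{44954}{3} \approx 14985.0$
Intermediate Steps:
$G{\left(Z \right)} = - \frac{5}{6} + \frac{Z}{6}$ ($G{\left(Z \right)} = \frac{-5 + Z}{6} = \left(-5 + Z\right) \frac{1}{6} = - \frac{5}{6} + \frac{Z}{6}$)
$\left(2982 + 97 \left(-28\right)\right) \left(D{\left(60,K{\left(8,6 \right)} \right)} + G{\left(-17 \right)}\right) = \left(2982 + 97 \left(-28\right)\right) \left(60 + \left(- \frac{5}{6} + \frac{1}{6} \left(-17\right)\right)\right) = \left(2982 - 2716\right) \left(60 - \frac{11}{3}\right) = 266 \left(60 - \frac{11}{3}\right) = 266 \cdot \frac{169}{3} = \frac{44954}{3}$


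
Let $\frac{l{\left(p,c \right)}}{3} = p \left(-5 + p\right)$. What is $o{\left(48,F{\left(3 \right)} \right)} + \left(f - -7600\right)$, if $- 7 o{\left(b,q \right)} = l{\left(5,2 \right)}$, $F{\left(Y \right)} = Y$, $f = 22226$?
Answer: $29826$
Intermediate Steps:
$l{\left(p,c \right)} = 3 p \left(-5 + p\right)$
$o{\left(b,q \right)} = 0$ ($o{\left(b,q \right)} = - \frac{3 \cdot 5 \left(-5 + 5\right)}{7} = - \frac{3 \cdot 5 \cdot 0}{7} = \left(- \frac{1}{7}\right) 0 = 0$)
$o{\left(48,F{\left(3 \right)} \right)} + \left(f - -7600\right) = 0 + \left(22226 - -7600\right) = 0 + \left(22226 + 7600\right) = 0 + 29826 = 29826$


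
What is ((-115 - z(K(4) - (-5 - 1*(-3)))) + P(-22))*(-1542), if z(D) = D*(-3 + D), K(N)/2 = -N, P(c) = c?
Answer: 294522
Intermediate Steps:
K(N) = -2*N (K(N) = 2*(-N) = -2*N)
((-115 - z(K(4) - (-5 - 1*(-3)))) + P(-22))*(-1542) = ((-115 - (-2*4 - (-5 - 1*(-3)))*(-3 + (-2*4 - (-5 - 1*(-3))))) - 22)*(-1542) = ((-115 - (-8 - (-5 + 3))*(-3 + (-8 - (-5 + 3)))) - 22)*(-1542) = ((-115 - (-8 - 1*(-2))*(-3 + (-8 - 1*(-2)))) - 22)*(-1542) = ((-115 - (-8 + 2)*(-3 + (-8 + 2))) - 22)*(-1542) = ((-115 - (-6)*(-3 - 6)) - 22)*(-1542) = ((-115 - (-6)*(-9)) - 22)*(-1542) = ((-115 - 1*54) - 22)*(-1542) = ((-115 - 54) - 22)*(-1542) = (-169 - 22)*(-1542) = -191*(-1542) = 294522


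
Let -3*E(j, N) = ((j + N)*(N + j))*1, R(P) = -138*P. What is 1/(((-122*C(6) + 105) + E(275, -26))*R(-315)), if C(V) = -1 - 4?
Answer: -1/867313440 ≈ -1.1530e-9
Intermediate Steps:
C(V) = -5
E(j, N) = -(N + j)**2/3 (E(j, N) = -(j + N)*(N + j)/3 = -(N + j)*(N + j)/3 = -(N + j)**2/3)
1/(((-122*C(6) + 105) + E(275, -26))*R(-315)) = 1/(((-122*(-5) + 105) - (-26 + 275)**2/3)*((-138*(-315)))) = 1/(((610 + 105) - 1/3*249**2)*43470) = (1/43470)/(715 - 1/3*62001) = (1/43470)/(715 - 20667) = (1/43470)/(-19952) = -1/19952*1/43470 = -1/867313440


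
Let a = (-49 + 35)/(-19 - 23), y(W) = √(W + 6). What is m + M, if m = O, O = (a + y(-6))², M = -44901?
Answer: -404108/9 ≈ -44901.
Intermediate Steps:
y(W) = √(6 + W)
a = ⅓ (a = -14/(-42) = -14*(-1/42) = ⅓ ≈ 0.33333)
O = ⅑ (O = (⅓ + √(6 - 6))² = (⅓ + √0)² = (⅓ + 0)² = (⅓)² = ⅑ ≈ 0.11111)
m = ⅑ ≈ 0.11111
m + M = ⅑ - 44901 = -404108/9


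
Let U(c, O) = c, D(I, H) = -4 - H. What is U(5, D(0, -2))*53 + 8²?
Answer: 329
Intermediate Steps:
U(5, D(0, -2))*53 + 8² = 5*53 + 8² = 265 + 64 = 329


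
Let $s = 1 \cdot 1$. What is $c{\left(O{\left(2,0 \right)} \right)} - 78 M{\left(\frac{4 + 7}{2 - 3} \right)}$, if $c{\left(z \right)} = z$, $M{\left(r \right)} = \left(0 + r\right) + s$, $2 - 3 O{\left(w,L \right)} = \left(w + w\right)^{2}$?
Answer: $\frac{2326}{3} \approx 775.33$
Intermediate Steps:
$s = 1$
$O{\left(w,L \right)} = \frac{2}{3} - \frac{4 w^{2}}{3}$ ($O{\left(w,L \right)} = \frac{2}{3} - \frac{\left(w + w\right)^{2}}{3} = \frac{2}{3} - \frac{\left(2 w\right)^{2}}{3} = \frac{2}{3} - \frac{4 w^{2}}{3}$)
$M{\left(r \right)} = 1 + r$ ($M{\left(r \right)} = \left(0 + r\right) + 1 = r + 1 = 1 + r$)
$c{\left(O{\left(2,0 \right)} \right)} - 78 M{\left(\frac{4 + 7}{2 - 3} \right)} = \left(\frac{2}{3} - \frac{4 \cdot 2^{2}}{3}\right) - 78 \left(1 + \frac{4 + 7}{2 - 3}\right) = \left(\frac{2}{3} - \frac{16}{3}\right) - 78 \left(1 + \frac{11}{-1}\right) = \left(\frac{2}{3} - \frac{16}{3}\right) - 78 \left(1 + 11 \left(-1\right)\right) = - \frac{14}{3} - 78 \left(1 - 11\right) = - \frac{14}{3} - -780 = - \frac{14}{3} + 780 = \frac{2326}{3}$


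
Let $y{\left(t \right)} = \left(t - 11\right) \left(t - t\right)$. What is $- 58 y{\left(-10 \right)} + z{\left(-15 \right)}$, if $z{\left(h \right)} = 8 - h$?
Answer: $23$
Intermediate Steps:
$y{\left(t \right)} = 0$ ($y{\left(t \right)} = \left(-11 + t\right) 0 = 0$)
$- 58 y{\left(-10 \right)} + z{\left(-15 \right)} = \left(-58\right) 0 + \left(8 - -15\right) = 0 + \left(8 + 15\right) = 0 + 23 = 23$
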